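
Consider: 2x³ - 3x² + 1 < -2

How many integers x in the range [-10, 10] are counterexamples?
Counterexamples in [-10, 10]: {0, 1, 2, 3, 4, 5, 6, 7, 8, 9, 10}.

Counting them gives 11 values.

Answer: 11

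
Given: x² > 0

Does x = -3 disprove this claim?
Substitute x = -3 into the relation:
x = -3: LHS = (-3)² = 9; 9 > 0 — holds

The claim holds here, so x = -3 is not a counterexample. (A counterexample exists elsewhere, e.g. x = 0.)

Answer: No, x = -3 is not a counterexample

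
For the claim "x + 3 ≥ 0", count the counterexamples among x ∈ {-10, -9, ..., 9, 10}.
Counterexamples in [-10, 10]: {-10, -9, -8, -7, -6, -5, -4}.

Counting them gives 7 values.

Answer: 7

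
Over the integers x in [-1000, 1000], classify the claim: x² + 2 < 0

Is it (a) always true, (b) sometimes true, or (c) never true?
Over all integers in [-1000, 1000], LHS − RHS is smallest at x = 0, where it equals 2:
x = 0: LHS = 0² + 2 = 2; 2 < 0 — FAILS
At the ends of the range:
x = -1000: LHS = (-1000)² + 2 = 1000002; 1000002 < 0 — FAILS
x = 1000: LHS = 1000² + 2 = 1000002; 1000002 < 0 — FAILS
Hence LHS − RHS is never negative, i.e. LHS ≥ RHS throughout, so the claimed relation (<) fails for every integer in [-1000, 1000].

No integer in the range satisfies it.

Answer: Never true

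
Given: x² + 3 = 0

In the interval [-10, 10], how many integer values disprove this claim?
Counterexamples in [-10, 10]: {-10, -9, -8, -7, -6, -5, -4, -3, -2, -1, 0, 1, 2, 3, 4, 5, 6, 7, 8, 9, 10}.

Counting them gives 21 values.

Answer: 21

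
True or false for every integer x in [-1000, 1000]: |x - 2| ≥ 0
An absolute value is never negative, so the left side is ≥ 0 for every x, while the right side is 0. Tightest case in [-1000, 1000] is x = 2:
x = 2: LHS = |2 - 2| = |0| = 0; 0 ≥ 0 — holds
Hence LHS − RHS is never negative, i.e. LHS ≥ RHS throughout, so the relation holds for every integer in [-1000, 1000].

No counterexample exists.

Answer: True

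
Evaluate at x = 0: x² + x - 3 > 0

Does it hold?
x = 0: LHS = 0² + 0 - 3 = -3; -3 > 0 — FAILS

The relation fails at x = 0, so x = 0 is a counterexample.

Answer: No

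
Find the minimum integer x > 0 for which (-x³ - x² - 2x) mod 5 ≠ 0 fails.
Testing positive integers:
x = 1: LHS = (-1³ - 1² - 2·1) mod 5 = (-4) mod 5 = 1; 1 ≠ 0 — holds
x = 2: LHS = (-2³ - 2² - 2·2) mod 5 = (-16) mod 5 = 4; 4 ≠ 0 — holds
x = 3: LHS = (-3³ - 3² - 2·3) mod 5 = (-42) mod 5 = 3; 3 ≠ 0 — holds
x = 4: LHS = (-4³ - 4² - 2·4) mod 5 = (-88) mod 5 = 2; 2 ≠ 0 — holds
x = 5: LHS = (-5³ - 5² - 2·5) mod 5 = (-160) mod 5 = 0; 0 ≠ 0 — FAILS  ← smallest positive counterexample

Answer: x = 5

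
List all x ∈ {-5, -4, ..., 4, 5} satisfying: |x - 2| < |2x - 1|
Holds for: {-5, -4, -3, -2, 2, 3, 4, 5}
Fails for: {-1, 0, 1}

Answer: {-5, -4, -3, -2, 2, 3, 4, 5}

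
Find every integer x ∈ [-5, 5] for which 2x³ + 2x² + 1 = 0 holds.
Track d = LHS − RHS over the integers in [-5, 5]. Equality would need d = 0, but d changes sign only between consecutive integers, jumping over 0:
x = -2: LHS = 2·(-2)³ + 2·(-2)² + 1 = -7; -7 = 0 — FAILS  (d = -7)
x = -1: LHS = 2·(-1)³ + 2·(-1)² + 1 = 1; 1 = 0 — FAILS  (d = 1)
Away from these crossings d keeps a constant sign, and checking every integer in [-5, 5] confirms d ≠ 0 throughout. Hence the two sides are never equal, so the claimed relation (=) fails for every integer in [-5, 5].

Answer: None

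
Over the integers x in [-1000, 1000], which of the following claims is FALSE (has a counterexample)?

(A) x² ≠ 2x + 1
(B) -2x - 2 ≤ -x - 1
(A) Track d = LHS − RHS over the integers in [-1000, 1000]. Equality would need d = 0, but d changes sign only between consecutive integers, jumping over 0:
x = -1: LHS = (-1)² = 1, RHS = 2·(-1) + 1 = -1; 1 ≠ -1 — holds  (d = 2)
x = 0: LHS = 0² = 0, RHS = 2·0 + 1 = 1; 0 ≠ 1 — holds  (d = -1)
x = 2: LHS = 2² = 4, RHS = 2·2 + 1 = 5; 4 ≠ 5 — holds  (d = -1)
x = 3: LHS = 3² = 9, RHS = 2·3 + 1 = 7; 9 ≠ 7 — holds  (d = 2)
Away from these crossings d keeps a constant sign, and checking every integer in [-1000, 1000] confirms d ≠ 0 throughout. Hence the two sides are never equal, so the relation holds for every integer in [-1000, 1000].

(B) x = -2: LHS = -2·(-2) - 2 = 2, RHS = -(-2) - 1 = 1; 2 ≤ 1 — FAILS

Only (B) has a counterexample.

Answer: B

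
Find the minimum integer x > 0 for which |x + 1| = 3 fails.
Testing positive integers:
x = 1: LHS = |1 + 1| = |2| = 2; 2 = 3 — FAILS  ← smallest positive counterexample

Answer: x = 1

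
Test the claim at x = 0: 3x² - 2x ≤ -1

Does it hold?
x = 0: LHS = 3·0² - 2·0 = 0; 0 ≤ -1 — FAILS

The relation fails at x = 0, so x = 0 is a counterexample.

Answer: No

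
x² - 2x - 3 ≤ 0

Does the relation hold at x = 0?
x = 0: LHS = 0² - 2·0 - 3 = -3; -3 ≤ 0 — holds

The relation is satisfied at x = 0.

Answer: Yes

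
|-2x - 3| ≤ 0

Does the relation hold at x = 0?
x = 0: LHS = |-2·0 - 3| = |-3| = 3; 3 ≤ 0 — FAILS

The relation fails at x = 0, so x = 0 is a counterexample.

Answer: No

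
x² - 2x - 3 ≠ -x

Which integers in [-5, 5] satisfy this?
Track d = LHS − RHS over the integers in [-5, 5]. Equality would need d = 0, but d changes sign only between consecutive integers, jumping over 0:
x = -2: LHS = (-2)² - 2·(-2) - 3 = 5, RHS = -(-2) = 2; 5 ≠ 2 — holds  (d = 3)
x = -1: LHS = (-1)² - 2·(-1) - 3 = 0, RHS = -(-1) = 1; 0 ≠ 1 — holds  (d = -1)
x = 2: LHS = 2² - 2·2 - 3 = -3; -3 ≠ -2 — holds  (d = -1)
x = 3: LHS = 3² - 2·3 - 3 = 0; 0 ≠ -3 — holds  (d = 3)
Away from these crossings d keeps a constant sign, and checking every integer in [-5, 5] confirms d ≠ 0 throughout. Hence the two sides are never equal, so the relation holds for every integer in [-5, 5].

Answer: All integers in [-5, 5]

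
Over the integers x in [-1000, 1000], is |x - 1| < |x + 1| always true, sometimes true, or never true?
Holds at x = 1: LHS = |1 - 1| = |0| = 0, RHS = |1 + 1| = |2| = 2; 0 < 2 — holds
Fails at x = 0: LHS = |0 - 1| = |-1| = 1, RHS = |0 + 1| = |1| = 1; 1 < 1 — FAILS
It is satisfied by some integers in the range but not all.

Answer: Sometimes true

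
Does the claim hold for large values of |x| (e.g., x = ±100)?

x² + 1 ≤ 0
x = 100: LHS = 100² + 1 = 10001; 10001 ≤ 0 — FAILS
x = -100: LHS = (-100)² + 1 = 10001; 10001 ≤ 0 — FAILS

Answer: No, fails for both x = 100 and x = -100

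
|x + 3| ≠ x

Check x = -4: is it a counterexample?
Substitute x = -4 into the relation:
x = -4: LHS = |(-4) + 3| = |-1| = 1; 1 ≠ -4 — holds

The relation holds at x = -4, so it is not a counterexample.

Answer: No, x = -4 is not a counterexample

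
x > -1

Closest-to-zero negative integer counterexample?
Testing negative integers from -1 downward:
x = -1: -1 > -1 — FAILS  ← closest negative counterexample to 0

Answer: x = -1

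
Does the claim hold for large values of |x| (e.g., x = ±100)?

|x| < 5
x = 100: LHS = |100| = 100; 100 < 5 — FAILS
x = -100: LHS = |-100| = 100; 100 < 5 — FAILS

Answer: No, fails for both x = 100 and x = -100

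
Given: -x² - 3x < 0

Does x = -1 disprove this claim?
Substitute x = -1 into the relation:
x = -1: LHS = -(-1)² - 3·(-1) = 2; 2 < 0 — FAILS

Since the claim fails at x = -1, this value is a counterexample.

Answer: Yes, x = -1 is a counterexample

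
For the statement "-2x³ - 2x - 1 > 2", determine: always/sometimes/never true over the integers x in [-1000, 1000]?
Holds at x = -1: LHS = -2·(-1)³ - 2·(-1) - 1 = 3; 3 > 2 — holds
Fails at x = 0: LHS = -2·0³ - 2·0 - 1 = -1; -1 > 2 — FAILS
It is satisfied by some integers in the range but not all.

Answer: Sometimes true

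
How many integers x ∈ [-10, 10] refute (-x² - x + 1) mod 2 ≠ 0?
For a polynomial with integer coefficients, its value mod 2 depends only on x mod 2, so it suffices to check one representative of each residue class, x = 0, 1:
x = 0: LHS = (-0² - 0 + 1) mod 2 = 1 mod 2 = 1; 1 ≠ 0 — holds
x = 1: LHS = (-1² - 1 + 1) mod 2 = (-1) mod 2 = 1; 1 ≠ 0 — holds
The relation holds in every residue class, so the relation holds for every integer in [-10, 10].

No counterexample appears in that range.

Answer: 0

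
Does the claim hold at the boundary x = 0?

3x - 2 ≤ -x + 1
x = 0: LHS = 3·0 - 2 = -2, RHS = -0 + 1 = 1; -2 ≤ 1 — holds

The relation is satisfied at x = 0.

Answer: Yes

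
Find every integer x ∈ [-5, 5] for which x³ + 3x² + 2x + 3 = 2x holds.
Track d = LHS − RHS over the integers in [-5, 5]. Equality would need d = 0, but d changes sign only between consecutive integers, jumping over 0:
x = -4: LHS = (-4)³ + 3·(-4)² + 2·(-4) + 3 = -21, RHS = 2·(-4) = -8; -21 = -8 — FAILS  (d = -13)
x = -3: LHS = (-3)³ + 3·(-3)² + 2·(-3) + 3 = -3, RHS = 2·(-3) = -6; -3 = -6 — FAILS  (d = 3)
Away from these crossings d keeps a constant sign, and checking every integer in [-5, 5] confirms d ≠ 0 throughout. Hence the two sides are never equal, so the claimed relation (=) fails for every integer in [-5, 5].

Answer: None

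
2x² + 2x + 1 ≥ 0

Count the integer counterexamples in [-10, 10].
Over all integers in [-10, 10], LHS − RHS is smallest at x = 0, where it equals 1:
x = 0: LHS = 2·0² + 2·0 + 1 = 1; 1 ≥ 0 — holds
At the ends of the range:
x = -10: LHS = 2·(-10)² + 2·(-10) + 1 = 181; 181 ≥ 0 — holds
x = 10: LHS = 2·10² + 2·10 + 1 = 221; 221 ≥ 0 — holds
Hence LHS − RHS is never negative, i.e. LHS ≥ RHS throughout, so the relation holds for every integer in [-10, 10].

No counterexample appears in that range.

Answer: 0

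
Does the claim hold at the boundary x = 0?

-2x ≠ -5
x = 0: LHS = -2·0 = 0; 0 ≠ -5 — holds

The relation is satisfied at x = 0.

Answer: Yes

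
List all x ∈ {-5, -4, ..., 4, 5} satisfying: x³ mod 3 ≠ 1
Holds for: {-4, -3, -1, 0, 2, 3, 5}
Fails for: {-5, -2, 1, 4}

Answer: {-4, -3, -1, 0, 2, 3, 5}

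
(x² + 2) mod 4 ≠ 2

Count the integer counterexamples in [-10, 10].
Counterexamples in [-10, 10]: {-10, -8, -6, -4, -2, 0, 2, 4, 6, 8, 10}.

Counting them gives 11 values.

Answer: 11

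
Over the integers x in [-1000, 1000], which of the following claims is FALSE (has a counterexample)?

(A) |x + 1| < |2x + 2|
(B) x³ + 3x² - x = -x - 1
(A) x = -1: LHS = |(-1) + 1| = |0| = 0, RHS = |2·(-1) + 2| = |0| = 0; 0 < 0 — FAILS
(B) x = 0: LHS = 0³ + 3·0² - 0 = 0, RHS = -0 - 1 = -1; 0 = -1 — FAILS

Answer: Both A and B are false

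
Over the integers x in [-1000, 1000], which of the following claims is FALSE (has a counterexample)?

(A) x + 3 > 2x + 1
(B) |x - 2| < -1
(A) x = 2: LHS = 2 + 3 = 5, RHS = 2·2 + 1 = 5; 5 > 5 — FAILS
(B) x = 0: LHS = |0 - 2| = |-2| = 2; 2 < -1 — FAILS

Answer: Both A and B are false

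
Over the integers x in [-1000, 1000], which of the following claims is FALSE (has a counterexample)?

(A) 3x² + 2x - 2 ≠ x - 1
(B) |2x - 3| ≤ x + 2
(A) Track d = LHS − RHS over the integers in [-1000, 1000]. Equality would need d = 0, but d changes sign only between consecutive integers, jumping over 0:
x = -1: LHS = 3·(-1)² + 2·(-1) - 2 = -1, RHS = (-1) - 1 = -2; -1 ≠ -2 — holds  (d = 1)
x = 0: LHS = 3·0² + 2·0 - 2 = -2, RHS = 0 - 1 = -1; -2 ≠ -1 — holds  (d = -1)
x = 0: LHS = 3·0² + 2·0 - 2 = -2, RHS = 0 - 1 = -1; -2 ≠ -1 — holds  (d = -1)
x = 1: LHS = 3·1² + 2·1 - 2 = 3, RHS = 1 - 1 = 0; 3 ≠ 0 — holds  (d = 3)
Away from these crossings d keeps a constant sign, and checking every integer in [-1000, 1000] confirms d ≠ 0 throughout. Hence the two sides are never equal, so the relation holds for every integer in [-1000, 1000].

(B) x = 0: LHS = |2·0 - 3| = |-3| = 3, RHS = 0 + 2 = 2; 3 ≤ 2 — FAILS

Only (B) has a counterexample.

Answer: B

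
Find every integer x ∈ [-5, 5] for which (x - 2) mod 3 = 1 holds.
Holds for: {-3, 0, 3}
Fails for: {-5, -4, -2, -1, 1, 2, 4, 5}

Answer: {-3, 0, 3}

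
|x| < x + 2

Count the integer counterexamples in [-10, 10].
Counterexamples in [-10, 10]: {-10, -9, -8, -7, -6, -5, -4, -3, -2, -1}.

Counting them gives 10 values.

Answer: 10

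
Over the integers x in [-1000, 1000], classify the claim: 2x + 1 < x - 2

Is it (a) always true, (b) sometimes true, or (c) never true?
Holds at x = -4: LHS = 2·(-4) + 1 = -7, RHS = (-4) - 2 = -6; -7 < -6 — holds
Fails at x = 0: LHS = 2·0 + 1 = 1, RHS = 0 - 2 = -2; 1 < -2 — FAILS
It is satisfied by some integers in the range but not all.

Answer: Sometimes true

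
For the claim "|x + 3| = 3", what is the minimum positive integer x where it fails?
Testing positive integers:
x = 1: LHS = |1 + 3| = |4| = 4; 4 = 3 — FAILS  ← smallest positive counterexample

Answer: x = 1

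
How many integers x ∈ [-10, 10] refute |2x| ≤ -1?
Counterexamples in [-10, 10]: {-10, -9, -8, -7, -6, -5, -4, -3, -2, -1, 0, 1, 2, 3, 4, 5, 6, 7, 8, 9, 10}.

Counting them gives 21 values.

Answer: 21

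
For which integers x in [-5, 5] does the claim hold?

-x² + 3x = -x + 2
Track d = LHS − RHS over the integers in [-5, 5]. Equality would need d = 0, but d changes sign only between consecutive integers, jumping over 0:
x = 0: LHS = -0² + 3·0 = 0, RHS = -0 + 2 = 2; 0 = 2 — FAILS  (d = -2)
x = 1: LHS = -1² + 3·1 = 2, RHS = -1 + 2 = 1; 2 = 1 — FAILS  (d = 1)
x = 3: LHS = -3² + 3·3 = 0, RHS = -3 + 2 = -1; 0 = -1 — FAILS  (d = 1)
x = 4: LHS = -4² + 3·4 = -4, RHS = -4 + 2 = -2; -4 = -2 — FAILS  (d = -2)
Away from these crossings d keeps a constant sign, and checking every integer in [-5, 5] confirms d ≠ 0 throughout. Hence the two sides are never equal, so the claimed relation (=) fails for every integer in [-5, 5].

Answer: None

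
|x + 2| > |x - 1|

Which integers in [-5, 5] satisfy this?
Holds for: {0, 1, 2, 3, 4, 5}
Fails for: {-5, -4, -3, -2, -1}

Answer: {0, 1, 2, 3, 4, 5}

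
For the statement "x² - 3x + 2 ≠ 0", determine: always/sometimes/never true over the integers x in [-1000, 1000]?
Holds at x = 0: LHS = 0² - 3·0 + 2 = 2; 2 ≠ 0 — holds
Fails at x = 1: LHS = 1² - 3·1 + 2 = 0; 0 ≠ 0 — FAILS
It is satisfied by some integers in the range but not all.

Answer: Sometimes true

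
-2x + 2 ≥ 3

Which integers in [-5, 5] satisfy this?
Holds for: {-5, -4, -3, -2, -1}
Fails for: {0, 1, 2, 3, 4, 5}

Answer: {-5, -4, -3, -2, -1}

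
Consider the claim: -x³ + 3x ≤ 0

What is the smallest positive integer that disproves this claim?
Testing positive integers:
x = 1: LHS = -1³ + 3·1 = 2; 2 ≤ 0 — FAILS  ← smallest positive counterexample

Answer: x = 1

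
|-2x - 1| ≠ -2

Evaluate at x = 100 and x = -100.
x = 100: LHS = |-2·100 - 1| = |-201| = 201; 201 ≠ -2 — holds
x = -100: LHS = |-2·(-100) - 1| = |199| = 199; 199 ≠ -2 — holds

Answer: Yes, holds for both x = 100 and x = -100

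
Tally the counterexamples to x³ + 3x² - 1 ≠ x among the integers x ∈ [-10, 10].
Track d = LHS − RHS over the integers in [-10, 10]. Equality would need d = 0, but d changes sign only between consecutive integers, jumping over 0:
x = -4: LHS = (-4)³ + 3·(-4)² - 1 = -17; -17 ≠ -4 — holds  (d = -13)
x = -3: LHS = (-3)³ + 3·(-3)² - 1 = -1; -1 ≠ -3 — holds  (d = 2)
x = -1: LHS = (-1)³ + 3·(-1)² - 1 = 1; 1 ≠ -1 — holds  (d = 2)
x = 0: LHS = 0³ + 3·0² - 1 = -1; -1 ≠ 0 — holds  (d = -1)
x = 0: LHS = 0³ + 3·0² - 1 = -1; -1 ≠ 0 — holds  (d = -1)
x = 1: LHS = 1³ + 3·1² - 1 = 3; 3 ≠ 1 — holds  (d = 2)
Away from these crossings d keeps a constant sign, and checking every integer in [-10, 10] confirms d ≠ 0 throughout. Hence the two sides are never equal, so the relation holds for every integer in [-10, 10].

No counterexample appears in that range.

Answer: 0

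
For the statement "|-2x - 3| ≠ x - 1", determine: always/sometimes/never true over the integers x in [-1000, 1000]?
Over all integers in [-1000, 1000], LHS − RHS is always positive; it is smallest at x = -1, where it equals 3:
x = -1: LHS = |-2·(-1) - 3| = |-1| = 1, RHS = (-1) - 1 = -2; 1 ≠ -2 — holds
At the ends of the range:
x = -1000: LHS = |-2·(-1000) - 3| = |1997| = 1997, RHS = (-1000) - 1 = -1001; 1997 ≠ -1001 — holds
x = 1000: LHS = |-2·1000 - 3| = |-2003| = 2003, RHS = 1000 - 1 = 999; 2003 ≠ 999 — holds
Hence LHS − RHS is never 0, i.e. the two sides are never equal, so the relation holds for every integer in [-1000, 1000].

No counterexample exists.

Answer: Always true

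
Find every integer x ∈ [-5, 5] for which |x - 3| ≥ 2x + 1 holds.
Holds for: {-5, -4, -3, -2, -1, 0}
Fails for: {1, 2, 3, 4, 5}

Answer: {-5, -4, -3, -2, -1, 0}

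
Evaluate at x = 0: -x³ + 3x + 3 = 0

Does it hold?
x = 0: LHS = -0³ + 3·0 + 3 = 3; 3 = 0 — FAILS

The relation fails at x = 0, so x = 0 is a counterexample.

Answer: No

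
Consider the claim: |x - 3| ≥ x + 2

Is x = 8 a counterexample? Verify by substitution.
Substitute x = 8 into the relation:
x = 8: LHS = |8 - 3| = |5| = 5, RHS = 8 + 2 = 10; 5 ≥ 10 — FAILS

Since the claim fails at x = 8, this value is a counterexample.

Answer: Yes, x = 8 is a counterexample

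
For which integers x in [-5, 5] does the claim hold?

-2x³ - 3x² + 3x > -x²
Holds for: {-5, -4, -3, -2}
Fails for: {-1, 0, 1, 2, 3, 4, 5}

Answer: {-5, -4, -3, -2}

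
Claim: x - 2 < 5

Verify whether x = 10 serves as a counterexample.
Substitute x = 10 into the relation:
x = 10: LHS = 10 - 2 = 8; 8 < 5 — FAILS

Since the claim fails at x = 10, this value is a counterexample.

Answer: Yes, x = 10 is a counterexample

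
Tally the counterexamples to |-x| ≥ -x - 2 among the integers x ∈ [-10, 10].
Over all integers in [-10, 10], LHS − RHS is smallest at x = 0, where it equals 2:
x = 0: LHS = |-0| = |0| = 0, RHS = -0 - 2 = -2; 0 ≥ -2 — holds
At the ends of the range:
x = -10: LHS = |-(-10)| = |10| = 10, RHS = -(-10) - 2 = 8; 10 ≥ 8 — holds
x = 10: LHS = |-10| = 10, RHS = -10 - 2 = -12; 10 ≥ -12 — holds
Hence LHS − RHS is never negative, i.e. LHS ≥ RHS throughout, so the relation holds for every integer in [-10, 10].

No counterexample appears in that range.

Answer: 0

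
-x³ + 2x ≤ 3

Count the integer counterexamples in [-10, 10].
Counterexamples in [-10, 10]: {-10, -9, -8, -7, -6, -5, -4, -3, -2}.

Counting them gives 9 values.

Answer: 9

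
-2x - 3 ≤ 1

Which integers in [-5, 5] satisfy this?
Holds for: {-2, -1, 0, 1, 2, 3, 4, 5}
Fails for: {-5, -4, -3}

Answer: {-2, -1, 0, 1, 2, 3, 4, 5}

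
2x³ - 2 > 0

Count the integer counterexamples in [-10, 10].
Counterexamples in [-10, 10]: {-10, -9, -8, -7, -6, -5, -4, -3, -2, -1, 0, 1}.

Counting them gives 12 values.

Answer: 12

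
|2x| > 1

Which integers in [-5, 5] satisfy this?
Holds for: {-5, -4, -3, -2, -1, 1, 2, 3, 4, 5}
Fails for: {0}

Answer: {-5, -4, -3, -2, -1, 1, 2, 3, 4, 5}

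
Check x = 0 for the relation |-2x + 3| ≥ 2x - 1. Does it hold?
x = 0: LHS = |-2·0 + 3| = |3| = 3, RHS = 2·0 - 1 = -1; 3 ≥ -1 — holds

The relation is satisfied at x = 0.

Answer: Yes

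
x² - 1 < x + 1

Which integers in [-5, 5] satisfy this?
Holds for: {0, 1}
Fails for: {-5, -4, -3, -2, -1, 2, 3, 4, 5}

Answer: {0, 1}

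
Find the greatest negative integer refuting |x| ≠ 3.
Testing negative integers from -1 downward:
x = -1: LHS = |-1| = 1; 1 ≠ 3 — holds
x = -2: LHS = |-2| = 2; 2 ≠ 3 — holds
x = -3: LHS = |-3| = 3; 3 ≠ 3 — FAILS  ← closest negative counterexample to 0

Answer: x = -3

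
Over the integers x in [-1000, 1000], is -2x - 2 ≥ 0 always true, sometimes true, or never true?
Holds at x = -1: LHS = -2·(-1) - 2 = 0; 0 ≥ 0 — holds
Fails at x = 0: LHS = -2·0 - 2 = -2; -2 ≥ 0 — FAILS
It is satisfied by some integers in the range but not all.

Answer: Sometimes true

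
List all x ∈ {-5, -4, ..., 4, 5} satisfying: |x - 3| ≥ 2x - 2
Holds for: {-5, -4, -3, -2, -1, 0, 1}
Fails for: {2, 3, 4, 5}

Answer: {-5, -4, -3, -2, -1, 0, 1}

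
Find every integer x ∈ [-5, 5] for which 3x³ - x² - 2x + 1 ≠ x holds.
Holds for: {-5, -4, -3, -2, 0, 2, 3, 4, 5}
Fails for: {-1, 1}

Answer: {-5, -4, -3, -2, 0, 2, 3, 4, 5}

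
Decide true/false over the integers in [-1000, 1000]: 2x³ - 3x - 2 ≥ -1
The claim fails at x = 0:
x = 0: LHS = 2·0³ - 3·0 - 2 = -2; -2 ≥ -1 — FAILS

Because a single integer refutes it, the statement is false.

Answer: False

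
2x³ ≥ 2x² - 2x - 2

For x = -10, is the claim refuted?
Substitute x = -10 into the relation:
x = -10: LHS = 2·(-10)³ = -2000, RHS = 2·(-10)² - 2·(-10) - 2 = 218; -2000 ≥ 218 — FAILS

Since the claim fails at x = -10, this value is a counterexample.

Answer: Yes, x = -10 is a counterexample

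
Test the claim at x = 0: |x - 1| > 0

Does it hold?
x = 0: LHS = |0 - 1| = |-1| = 1; 1 > 0 — holds

The relation is satisfied at x = 0.

Answer: Yes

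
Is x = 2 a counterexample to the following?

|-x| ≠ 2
Substitute x = 2 into the relation:
x = 2: LHS = |-2| = 2; 2 ≠ 2 — FAILS

Since the claim fails at x = 2, this value is a counterexample.

Answer: Yes, x = 2 is a counterexample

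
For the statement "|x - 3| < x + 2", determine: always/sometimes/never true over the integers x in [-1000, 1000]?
Holds at x = 1: LHS = |1 - 3| = |-2| = 2, RHS = 1 + 2 = 3; 2 < 3 — holds
Fails at x = 0: LHS = |0 - 3| = |-3| = 3, RHS = 0 + 2 = 2; 3 < 2 — FAILS
It is satisfied by some integers in the range but not all.

Answer: Sometimes true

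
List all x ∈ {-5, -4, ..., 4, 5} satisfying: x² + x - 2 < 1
Holds for: {-2, -1, 0, 1}
Fails for: {-5, -4, -3, 2, 3, 4, 5}

Answer: {-2, -1, 0, 1}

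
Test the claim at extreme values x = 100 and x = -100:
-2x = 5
x = 100: LHS = -2·100 = -200; -200 = 5 — FAILS
x = -100: LHS = -2·(-100) = 200; 200 = 5 — FAILS

Answer: No, fails for both x = 100 and x = -100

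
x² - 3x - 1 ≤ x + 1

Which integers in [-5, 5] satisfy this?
Holds for: {0, 1, 2, 3, 4}
Fails for: {-5, -4, -3, -2, -1, 5}

Answer: {0, 1, 2, 3, 4}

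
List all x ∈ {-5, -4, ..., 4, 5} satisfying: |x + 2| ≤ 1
Holds for: {-3, -2, -1}
Fails for: {-5, -4, 0, 1, 2, 3, 4, 5}

Answer: {-3, -2, -1}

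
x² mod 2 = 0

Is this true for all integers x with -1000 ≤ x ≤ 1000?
The claim fails at x = 1:
x = 1: LHS = (1²) mod 2 = 1 mod 2 = 1; 1 = 0 — FAILS

Because a single integer refutes it, the statement is false.

Answer: False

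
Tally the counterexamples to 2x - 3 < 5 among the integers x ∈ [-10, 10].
Counterexamples in [-10, 10]: {4, 5, 6, 7, 8, 9, 10}.

Counting them gives 7 values.

Answer: 7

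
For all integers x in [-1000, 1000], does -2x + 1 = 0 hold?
The claim fails at x = 0:
x = 0: LHS = -2·0 + 1 = 1; 1 = 0 — FAILS

Because a single integer refutes it, the statement is false.

Answer: False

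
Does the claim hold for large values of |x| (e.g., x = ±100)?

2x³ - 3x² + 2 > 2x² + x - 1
x = 100: LHS = 2·100³ - 3·100² + 2 = 1970002, RHS = 2·100² + 100 - 1 = 20099; 1970002 > 20099 — holds
x = -100: LHS = 2·(-100)³ - 3·(-100)² + 2 = -2029998, RHS = 2·(-100)² + (-100) - 1 = 19899; -2029998 > 19899 — FAILS

Answer: Partially: holds for x = 100, fails for x = -100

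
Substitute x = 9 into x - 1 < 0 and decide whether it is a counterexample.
Substitute x = 9 into the relation:
x = 9: LHS = 9 - 1 = 8; 8 < 0 — FAILS

Since the claim fails at x = 9, this value is a counterexample.

Answer: Yes, x = 9 is a counterexample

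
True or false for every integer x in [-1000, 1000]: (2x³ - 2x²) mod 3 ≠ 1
For a polynomial with integer coefficients, its value mod 3 depends only on x mod 3, so it suffices to check one representative of each residue class, x = 0, 1, 2:
x = 0: LHS = (2·0³ - 2·0²) mod 3 = 0 mod 3 = 0; 0 ≠ 1 — holds
x = 1: LHS = (2·1³ - 2·1²) mod 3 = 0 mod 3 = 0; 0 ≠ 1 — holds
x = 2: LHS = (2·2³ - 2·2²) mod 3 = 8 mod 3 = 2; 2 ≠ 1 — holds
The relation holds in every residue class, so the relation holds for every integer in [-1000, 1000].

No counterexample exists.

Answer: True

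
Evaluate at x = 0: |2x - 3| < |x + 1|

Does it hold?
x = 0: LHS = |2·0 - 3| = |-3| = 3, RHS = |0 + 1| = |1| = 1; 3 < 1 — FAILS

The relation fails at x = 0, so x = 0 is a counterexample.

Answer: No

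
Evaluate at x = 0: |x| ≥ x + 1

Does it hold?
x = 0: LHS = |0| = 0, RHS = 0 + 1 = 1; 0 ≥ 1 — FAILS

The relation fails at x = 0, so x = 0 is a counterexample.

Answer: No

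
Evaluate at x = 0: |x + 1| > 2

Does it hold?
x = 0: LHS = |0 + 1| = |1| = 1; 1 > 2 — FAILS

The relation fails at x = 0, so x = 0 is a counterexample.

Answer: No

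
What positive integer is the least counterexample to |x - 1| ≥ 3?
Testing positive integers:
x = 1: LHS = |1 - 1| = |0| = 0; 0 ≥ 3 — FAILS  ← smallest positive counterexample

Answer: x = 1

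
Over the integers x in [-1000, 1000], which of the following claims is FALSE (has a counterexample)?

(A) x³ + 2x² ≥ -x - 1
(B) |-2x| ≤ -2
(A) x = -2: LHS = (-2)³ + 2·(-2)² = 0, RHS = -(-2) - 1 = 1; 0 ≥ 1 — FAILS
(B) x = 0: LHS = |-2·0| = |0| = 0; 0 ≤ -2 — FAILS

Answer: Both A and B are false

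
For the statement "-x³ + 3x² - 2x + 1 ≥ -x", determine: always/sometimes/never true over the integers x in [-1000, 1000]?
Holds at x = 0: LHS = -0³ + 3·0² - 2·0 + 1 = 1, RHS = -0 = 0; 1 ≥ 0 — holds
Fails at x = 3: LHS = -3³ + 3·3² - 2·3 + 1 = -5; -5 ≥ -3 — FAILS
It is satisfied by some integers in the range but not all.

Answer: Sometimes true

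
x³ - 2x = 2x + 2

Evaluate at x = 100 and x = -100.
x = 100: LHS = 100³ - 2·100 = 999800, RHS = 2·100 + 2 = 202; 999800 = 202 — FAILS
x = -100: LHS = (-100)³ - 2·(-100) = -999800, RHS = 2·(-100) + 2 = -198; -999800 = -198 — FAILS

Answer: No, fails for both x = 100 and x = -100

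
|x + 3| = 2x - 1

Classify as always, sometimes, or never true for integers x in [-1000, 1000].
Holds at x = 4: LHS = |4 + 3| = |7| = 7, RHS = 2·4 - 1 = 7; 7 = 7 — holds
Fails at x = 0: LHS = |0 + 3| = |3| = 3, RHS = 2·0 - 1 = -1; 3 = -1 — FAILS
It is satisfied by some integers in the range but not all.

Answer: Sometimes true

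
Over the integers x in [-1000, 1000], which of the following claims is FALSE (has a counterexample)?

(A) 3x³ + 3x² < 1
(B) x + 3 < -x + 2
(A) x = 1: LHS = 3·1³ + 3·1² = 6; 6 < 1 — FAILS
(B) x = 0: LHS = 0 + 3 = 3, RHS = -0 + 2 = 2; 3 < 2 — FAILS

Answer: Both A and B are false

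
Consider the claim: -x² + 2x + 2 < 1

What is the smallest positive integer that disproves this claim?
Testing positive integers:
x = 1: LHS = -1² + 2·1 + 2 = 3; 3 < 1 — FAILS  ← smallest positive counterexample

Answer: x = 1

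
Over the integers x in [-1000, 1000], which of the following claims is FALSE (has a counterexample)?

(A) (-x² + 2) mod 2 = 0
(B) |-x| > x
(A) x = 1: LHS = (-1² + 2) mod 2 = 1 mod 2 = 1; 1 = 0 — FAILS
(B) x = 0: LHS = |-0| = |0| = 0; 0 > 0 — FAILS

Answer: Both A and B are false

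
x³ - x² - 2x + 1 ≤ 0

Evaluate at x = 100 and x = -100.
x = 100: LHS = 100³ - 100² - 2·100 + 1 = 989801; 989801 ≤ 0 — FAILS
x = -100: LHS = (-100)³ - (-100)² - 2·(-100) + 1 = -1009799; -1009799 ≤ 0 — holds

Answer: Partially: fails for x = 100, holds for x = -100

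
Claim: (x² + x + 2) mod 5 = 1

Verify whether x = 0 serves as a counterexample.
Substitute x = 0 into the relation:
x = 0: LHS = (0² + 0 + 2) mod 5 = 2 mod 5 = 2; 2 = 1 — FAILS

Since the claim fails at x = 0, this value is a counterexample.

Answer: Yes, x = 0 is a counterexample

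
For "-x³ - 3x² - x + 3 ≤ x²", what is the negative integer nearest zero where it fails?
Testing negative integers from -1 downward:
x = -1: LHS = -(-1)³ - 3·(-1)² - (-1) + 3 = 2, RHS = (-1)² = 1; 2 ≤ 1 — FAILS  ← closest negative counterexample to 0

Answer: x = -1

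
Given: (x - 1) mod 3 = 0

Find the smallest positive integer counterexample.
Testing positive integers:
x = 1: LHS = (1 - 1) mod 3 = 0 mod 3 = 0; 0 = 0 — holds
x = 2: LHS = (2 - 1) mod 3 = 1 mod 3 = 1; 1 = 0 — FAILS  ← smallest positive counterexample

Answer: x = 2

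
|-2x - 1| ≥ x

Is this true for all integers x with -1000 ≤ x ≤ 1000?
Over all integers in [-1000, 1000], LHS − RHS is smallest at x = 0, where it equals 1:
x = 0: LHS = |-2·0 - 1| = |-1| = 1; 1 ≥ 0 — holds
At the ends of the range:
x = -1000: LHS = |-2·(-1000) - 1| = |1999| = 1999; 1999 ≥ -1000 — holds
x = 1000: LHS = |-2·1000 - 1| = |-2001| = 2001; 2001 ≥ 1000 — holds
Hence LHS − RHS is never negative, i.e. LHS ≥ RHS throughout, so the relation holds for every integer in [-1000, 1000].

No counterexample exists.

Answer: True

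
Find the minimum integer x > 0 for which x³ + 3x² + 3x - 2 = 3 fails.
Testing positive integers:
x = 1: LHS = 1³ + 3·1² + 3·1 - 2 = 5; 5 = 3 — FAILS  ← smallest positive counterexample

Answer: x = 1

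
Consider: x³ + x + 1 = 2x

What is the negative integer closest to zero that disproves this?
Testing negative integers from -1 downward:
x = -1: LHS = (-1)³ + (-1) + 1 = -1, RHS = 2·(-1) = -2; -1 = -2 — FAILS  ← closest negative counterexample to 0

Answer: x = -1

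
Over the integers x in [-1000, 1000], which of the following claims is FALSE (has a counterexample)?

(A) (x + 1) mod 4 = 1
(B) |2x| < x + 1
(A) x = 1: LHS = (1 + 1) mod 4 = 2 mod 4 = 2; 2 = 1 — FAILS
(B) x = 1: LHS = |2·1| = |2| = 2, RHS = 1 + 1 = 2; 2 < 2 — FAILS

Answer: Both A and B are false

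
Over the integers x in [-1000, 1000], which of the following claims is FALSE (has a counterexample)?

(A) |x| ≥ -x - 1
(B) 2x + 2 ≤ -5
(A) Over all integers in [-1000, 1000], LHS − RHS is smallest at x = 0, where it equals 1:
x = 0: LHS = |0| = 0, RHS = -0 - 1 = -1; 0 ≥ -1 — holds
At the ends of the range:
x = -1000: LHS = |-1000| = 1000, RHS = -(-1000) - 1 = 999; 1000 ≥ 999 — holds
x = 1000: LHS = |1000| = 1000, RHS = -1000 - 1 = -1001; 1000 ≥ -1001 — holds
Hence LHS − RHS is never negative, i.e. LHS ≥ RHS throughout, so the relation holds for every integer in [-1000, 1000].

(B) x = 0: LHS = 2·0 + 2 = 2; 2 ≤ -5 — FAILS

Only (B) has a counterexample.

Answer: B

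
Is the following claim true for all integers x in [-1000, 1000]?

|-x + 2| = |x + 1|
The claim fails at x = 0:
x = 0: LHS = |-0 + 2| = |2| = 2, RHS = |0 + 1| = |1| = 1; 2 = 1 — FAILS

Because a single integer refutes it, the statement is false.

Answer: False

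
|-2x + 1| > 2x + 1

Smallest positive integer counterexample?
Testing positive integers:
x = 1: LHS = |-2·1 + 1| = |-1| = 1, RHS = 2·1 + 1 = 3; 1 > 3 — FAILS  ← smallest positive counterexample

Answer: x = 1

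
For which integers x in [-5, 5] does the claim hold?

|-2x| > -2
An absolute value is never negative, so the left side is ≥ 0 for every x, while the right side is -2. Tightest case in [-5, 5] is x = 0:
x = 0: LHS = |-2·0| = |0| = 0; 0 > -2 — holds
Hence LHS − RHS is never zero or negative, i.e. LHS > RHS throughout, so the relation holds for every integer in [-5, 5].

Answer: All integers in [-5, 5]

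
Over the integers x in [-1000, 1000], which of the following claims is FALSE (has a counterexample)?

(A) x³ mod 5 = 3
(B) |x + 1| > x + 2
(A) x = 0: LHS = (0³) mod 5 = 0 mod 5 = 0; 0 = 3 — FAILS
(B) x = 0: LHS = |0 + 1| = |1| = 1, RHS = 0 + 2 = 2; 1 > 2 — FAILS

Answer: Both A and B are false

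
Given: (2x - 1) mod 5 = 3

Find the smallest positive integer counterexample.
Testing positive integers:
x = 1: LHS = (2·1 - 1) mod 5 = 1 mod 5 = 1; 1 = 3 — FAILS  ← smallest positive counterexample

Answer: x = 1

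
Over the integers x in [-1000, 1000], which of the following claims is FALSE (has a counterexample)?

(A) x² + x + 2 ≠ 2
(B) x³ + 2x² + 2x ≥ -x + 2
(A) x = 0: LHS = 0² + 0 + 2 = 2; 2 ≠ 2 — FAILS
(B) x = 0: LHS = 0³ + 2·0² + 2·0 = 0, RHS = -0 + 2 = 2; 0 ≥ 2 — FAILS

Answer: Both A and B are false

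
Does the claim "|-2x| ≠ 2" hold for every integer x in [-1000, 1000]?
The claim fails at x = 1:
x = 1: LHS = |-2·1| = |-2| = 2; 2 ≠ 2 — FAILS

Because a single integer refutes it, the statement is false.

Answer: False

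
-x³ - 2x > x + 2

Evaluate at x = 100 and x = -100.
x = 100: LHS = -100³ - 2·100 = -1000200, RHS = 100 + 2 = 102; -1000200 > 102 — FAILS
x = -100: LHS = -(-100)³ - 2·(-100) = 1000200, RHS = (-100) + 2 = -98; 1000200 > -98 — holds

Answer: Partially: fails for x = 100, holds for x = -100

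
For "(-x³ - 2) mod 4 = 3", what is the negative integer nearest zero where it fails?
Testing negative integers from -1 downward:
x = -1: LHS = (-(-1)³ - 2) mod 4 = (-1) mod 4 = 3; 3 = 3 — holds
x = -2: LHS = (-(-2)³ - 2) mod 4 = 6 mod 4 = 2; 2 = 3 — FAILS  ← closest negative counterexample to 0

Answer: x = -2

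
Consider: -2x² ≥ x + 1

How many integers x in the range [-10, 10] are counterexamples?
Counterexamples in [-10, 10]: {-10, -9, -8, -7, -6, -5, -4, -3, -2, -1, 0, 1, 2, 3, 4, 5, 6, 7, 8, 9, 10}.

Counting them gives 21 values.

Answer: 21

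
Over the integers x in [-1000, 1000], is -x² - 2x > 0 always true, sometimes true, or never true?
Holds at x = -1: LHS = -(-1)² - 2·(-1) = 1; 1 > 0 — holds
Fails at x = 0: LHS = -0² - 2·0 = 0; 0 > 0 — FAILS
It is satisfied by some integers in the range but not all.

Answer: Sometimes true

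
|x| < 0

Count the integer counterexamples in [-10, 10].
Counterexamples in [-10, 10]: {-10, -9, -8, -7, -6, -5, -4, -3, -2, -1, 0, 1, 2, 3, 4, 5, 6, 7, 8, 9, 10}.

Counting them gives 21 values.

Answer: 21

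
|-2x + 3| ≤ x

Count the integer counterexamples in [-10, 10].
Counterexamples in [-10, 10]: {-10, -9, -8, -7, -6, -5, -4, -3, -2, -1, 0, 4, 5, 6, 7, 8, 9, 10}.

Counting them gives 18 values.

Answer: 18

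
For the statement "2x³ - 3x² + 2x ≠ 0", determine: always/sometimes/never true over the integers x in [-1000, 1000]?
Holds at x = 1: LHS = 2·1³ - 3·1² + 2·1 = 1; 1 ≠ 0 — holds
Fails at x = 0: LHS = 2·0³ - 3·0² + 2·0 = 0; 0 ≠ 0 — FAILS
It is satisfied by some integers in the range but not all.

Answer: Sometimes true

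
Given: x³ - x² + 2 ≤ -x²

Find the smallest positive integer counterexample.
Testing positive integers:
x = 1: LHS = 1³ - 1² + 2 = 2, RHS = -1² = -1; 2 ≤ -1 — FAILS  ← smallest positive counterexample

Answer: x = 1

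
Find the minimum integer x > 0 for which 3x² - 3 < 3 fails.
Testing positive integers:
x = 1: LHS = 3·1² - 3 = 0; 0 < 3 — holds
x = 2: LHS = 3·2² - 3 = 9; 9 < 3 — FAILS  ← smallest positive counterexample

Answer: x = 2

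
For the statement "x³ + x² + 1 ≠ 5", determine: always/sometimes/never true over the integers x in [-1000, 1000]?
Track d = LHS − RHS over the integers in [-1000, 1000]. Equality would need d = 0, but d changes sign only between consecutive integers, jumping over 0:
x = 1: LHS = 1³ + 1² + 1 = 3; 3 ≠ 5 — holds  (d = -2)
x = 2: LHS = 2³ + 2² + 1 = 13; 13 ≠ 5 — holds  (d = 8)
Away from these crossings d keeps a constant sign, and checking every integer in [-1000, 1000] confirms d ≠ 0 throughout. Hence the two sides are never equal, so the relation holds for every integer in [-1000, 1000].

No counterexample exists.

Answer: Always true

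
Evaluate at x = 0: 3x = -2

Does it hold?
x = 0: LHS = 3·0 = 0; 0 = -2 — FAILS

The relation fails at x = 0, so x = 0 is a counterexample.

Answer: No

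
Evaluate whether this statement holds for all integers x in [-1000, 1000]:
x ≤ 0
The claim fails at x = 1:
x = 1: 1 ≤ 0 — FAILS

Because a single integer refutes it, the statement is false.

Answer: False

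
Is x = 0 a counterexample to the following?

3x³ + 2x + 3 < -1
Substitute x = 0 into the relation:
x = 0: LHS = 3·0³ + 2·0 + 3 = 3; 3 < -1 — FAILS

Since the claim fails at x = 0, this value is a counterexample.

Answer: Yes, x = 0 is a counterexample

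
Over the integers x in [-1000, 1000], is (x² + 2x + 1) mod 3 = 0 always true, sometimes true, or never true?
Holds at x = -1: LHS = ((-1)² + 2·(-1) + 1) mod 3 = 0 mod 3 = 0; 0 = 0 — holds
Fails at x = 0: LHS = (0² + 2·0 + 1) mod 3 = 1 mod 3 = 1; 1 = 0 — FAILS
It is satisfied by some integers in the range but not all.

Answer: Sometimes true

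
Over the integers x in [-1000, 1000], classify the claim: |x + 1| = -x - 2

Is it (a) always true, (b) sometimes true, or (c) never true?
Over all integers in [-1000, 1000], LHS − RHS is always positive; it is smallest at x = -1, where it equals 1:
x = -1: LHS = |(-1) + 1| = |0| = 0, RHS = -(-1) - 2 = -1; 0 = -1 — FAILS
At the ends of the range:
x = -1000: LHS = |(-1000) + 1| = |-999| = 999, RHS = -(-1000) - 2 = 998; 999 = 998 — FAILS
x = 1000: LHS = |1000 + 1| = |1001| = 1001, RHS = -1000 - 2 = -1002; 1001 = -1002 — FAILS
Hence LHS − RHS is never 0, i.e. the two sides are never equal, so the claimed relation (=) fails for every integer in [-1000, 1000].

No integer in the range satisfies it.

Answer: Never true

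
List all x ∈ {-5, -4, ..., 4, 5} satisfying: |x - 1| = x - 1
Holds for: {1, 2, 3, 4, 5}
Fails for: {-5, -4, -3, -2, -1, 0}

Answer: {1, 2, 3, 4, 5}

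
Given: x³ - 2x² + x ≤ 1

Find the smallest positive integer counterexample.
Testing positive integers:
x = 1: LHS = 1³ - 2·1² + 1 = 0; 0 ≤ 1 — holds
x = 2: LHS = 2³ - 2·2² + 2 = 2; 2 ≤ 1 — FAILS  ← smallest positive counterexample

Answer: x = 2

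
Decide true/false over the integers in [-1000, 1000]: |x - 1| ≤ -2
The claim fails at x = 0:
x = 0: LHS = |0 - 1| = |-1| = 1; 1 ≤ -2 — FAILS

Because a single integer refutes it, the statement is false.

Answer: False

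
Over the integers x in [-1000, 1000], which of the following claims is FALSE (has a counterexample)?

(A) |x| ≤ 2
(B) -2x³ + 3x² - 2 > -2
(A) x = 3: LHS = |3| = 3; 3 ≤ 2 — FAILS
(B) x = 0: LHS = -2·0³ + 3·0² - 2 = -2; -2 > -2 — FAILS

Answer: Both A and B are false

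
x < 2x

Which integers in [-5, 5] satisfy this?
Holds for: {1, 2, 3, 4, 5}
Fails for: {-5, -4, -3, -2, -1, 0}

Answer: {1, 2, 3, 4, 5}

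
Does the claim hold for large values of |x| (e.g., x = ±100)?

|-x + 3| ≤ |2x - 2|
x = 100: LHS = |-100 + 3| = |-97| = 97, RHS = |2·100 - 2| = |198| = 198; 97 ≤ 198 — holds
x = -100: LHS = |-(-100) + 3| = |103| = 103, RHS = |2·(-100) - 2| = |-202| = 202; 103 ≤ 202 — holds

Answer: Yes, holds for both x = 100 and x = -100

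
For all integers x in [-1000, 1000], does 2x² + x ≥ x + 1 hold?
The claim fails at x = 0:
x = 0: LHS = 2·0² + 0 = 0, RHS = 0 + 1 = 1; 0 ≥ 1 — FAILS

Because a single integer refutes it, the statement is false.

Answer: False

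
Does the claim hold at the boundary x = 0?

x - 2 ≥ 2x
x = 0: LHS = 0 - 2 = -2, RHS = 2·0 = 0; -2 ≥ 0 — FAILS

The relation fails at x = 0, so x = 0 is a counterexample.

Answer: No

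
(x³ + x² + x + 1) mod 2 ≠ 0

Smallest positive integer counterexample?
Testing positive integers:
x = 1: LHS = (1³ + 1² + 1 + 1) mod 2 = 4 mod 2 = 0; 0 ≠ 0 — FAILS  ← smallest positive counterexample

Answer: x = 1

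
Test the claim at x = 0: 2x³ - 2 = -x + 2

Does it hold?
x = 0: LHS = 2·0³ - 2 = -2, RHS = -0 + 2 = 2; -2 = 2 — FAILS

The relation fails at x = 0, so x = 0 is a counterexample.

Answer: No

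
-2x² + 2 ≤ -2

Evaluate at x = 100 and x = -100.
x = 100: LHS = -2·100² + 2 = -19998; -19998 ≤ -2 — holds
x = -100: LHS = -2·(-100)² + 2 = -19998; -19998 ≤ -2 — holds

Answer: Yes, holds for both x = 100 and x = -100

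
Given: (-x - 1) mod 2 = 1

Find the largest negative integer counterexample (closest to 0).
Testing negative integers from -1 downward:
x = -1: LHS = (-(-1) - 1) mod 2 = 0 mod 2 = 0; 0 = 1 — FAILS  ← closest negative counterexample to 0

Answer: x = -1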